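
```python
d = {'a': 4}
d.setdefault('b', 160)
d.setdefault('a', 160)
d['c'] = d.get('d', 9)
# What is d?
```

After line 1: d = {'a': 4}
After line 2 (setdefault adds 'b'=160): d = {'a': 4, 'b': 160}
After line 3 (setdefault 'a' no-op, already exists): d = {'a': 4, 'b': 160}
After line 4 (get('d', 9) returns default since 'd' not in d): d = {'a': 4, 'b': 160, 'c': 9}

{'a': 4, 'b': 160, 'c': 9}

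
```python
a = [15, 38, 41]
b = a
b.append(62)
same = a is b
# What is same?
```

After line 1: a = [15, 38, 41]
After line 2 (b = a is an alias, same object): a = [15, 38, 41], b = [15, 38, 41]
After line 3 (b.append mutates the shared list): a = [15, 38, 41, 62], b = [15, 38, 41, 62]
After line 4 (same = a is b; same object -> True): same = True

True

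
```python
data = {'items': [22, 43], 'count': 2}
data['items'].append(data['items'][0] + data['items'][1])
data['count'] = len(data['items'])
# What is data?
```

After line 1: data = {'items': [22, 43], 'count': 2}
After line 2 (append 22 + 43 = 65): data = {'items': [22, 43, 65], 'count': 2}
After line 3 (count = len(items) = 3): data = {'items': [22, 43, 65], 'count': 3}

{'items': [22, 43, 65], 'count': 3}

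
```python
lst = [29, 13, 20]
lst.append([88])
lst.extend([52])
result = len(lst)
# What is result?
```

After line 1: lst = [29, 13, 20]
After line 2 (append adds [88] as single element): lst = [29, 13, 20, [88]]
After line 3 (extend unpacks [52], adds 52): lst = [29, 13, 20, [88], 52]
After line 4: result = len(lst) = 5

5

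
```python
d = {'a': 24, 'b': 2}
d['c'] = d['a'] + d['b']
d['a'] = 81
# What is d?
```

After line 1: d = {'a': 24, 'b': 2}
After line 2 (d['c'] = 24 + 2): d = {'a': 24, 'b': 2, 'c': 26}
After line 3: d = {'a': 81, 'b': 2, 'c': 26}

{'a': 81, 'b': 2, 'c': 26}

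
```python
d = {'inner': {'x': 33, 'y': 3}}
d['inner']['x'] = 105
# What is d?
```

After line 1: d = {'inner': {'x': 33, 'y': 3}}
After line 2 (inner x overwritten): d = {'inner': {'x': 105, 'y': 3}}

{'inner': {'x': 105, 'y': 3}}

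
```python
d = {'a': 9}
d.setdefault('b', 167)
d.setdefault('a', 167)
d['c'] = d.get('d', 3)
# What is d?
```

After line 1: d = {'a': 9}
After line 2 (setdefault adds 'b'=167): d = {'a': 9, 'b': 167}
After line 3 (setdefault 'a' no-op, already exists): d = {'a': 9, 'b': 167}
After line 4 (get('d', 3) returns default since 'd' not in d): d = {'a': 9, 'b': 167, 'c': 3}

{'a': 9, 'b': 167, 'c': 3}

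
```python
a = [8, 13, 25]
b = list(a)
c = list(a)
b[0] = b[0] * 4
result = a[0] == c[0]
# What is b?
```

After line 1: a = [8, 13, 25]
After line 2 (b = list(a), copy): a = [8, 13, 25], b = [8, 13, 25]
After line 3 (c = list(a) is a copy, new object): c = [8, 13, 25]
After line 4 (b[0] = 8 * 4 = 32; only b mutates (copy)): a = [8, 13, 25], b = [32, 13, 25], c = [8, 13, 25]
After line 5 (a[0] = 8, c[0] = 8; result = True)

[32, 13, 25]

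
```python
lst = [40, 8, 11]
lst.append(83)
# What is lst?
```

[40, 8, 11, 83]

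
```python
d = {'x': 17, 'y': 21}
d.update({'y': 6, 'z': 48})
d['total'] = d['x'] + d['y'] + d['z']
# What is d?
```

After line 1: d = {'x': 17, 'y': 21}
After line 2 (y overwritten, z added): d = {'x': 17, 'y': 6, 'z': 48}
After line 3 (total = 17 + 6 + 48 = 71): d = {'x': 17, 'y': 6, 'z': 48, 'total': 71}

{'x': 17, 'y': 6, 'z': 48, 'total': 71}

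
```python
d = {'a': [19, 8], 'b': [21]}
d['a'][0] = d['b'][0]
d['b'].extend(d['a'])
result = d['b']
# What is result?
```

After line 1: d = {'a': [19, 8], 'b': [21]}
After line 2 (a[0] = b[0] = 21): d = {'a': [21, 8], 'b': [21]}
After line 3 (b.extend(a) appends [21, 8]): d = {'a': [21, 8], 'b': [21, 21, 8]}
After line 4: result = d['b'] = [21, 21, 8]

[21, 21, 8]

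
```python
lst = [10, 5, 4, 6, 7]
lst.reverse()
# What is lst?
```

[7, 6, 4, 5, 10]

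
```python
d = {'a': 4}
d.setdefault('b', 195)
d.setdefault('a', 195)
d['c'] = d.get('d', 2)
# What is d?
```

After line 1: d = {'a': 4}
After line 2 (setdefault adds 'b'=195): d = {'a': 4, 'b': 195}
After line 3 (setdefault 'a' no-op, already exists): d = {'a': 4, 'b': 195}
After line 4 (get('d', 2) returns default since 'd' not in d): d = {'a': 4, 'b': 195, 'c': 2}

{'a': 4, 'b': 195, 'c': 2}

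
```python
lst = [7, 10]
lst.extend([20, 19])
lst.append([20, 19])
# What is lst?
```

After line 1: lst = [7, 10]
After line 2 (extend unpacks [20, 19]): lst = [7, 10, 20, 19]
After line 3 (append adds [20, 19] as single element): lst = [7, 10, 20, 19, [20, 19]]

[7, 10, 20, 19, [20, 19]]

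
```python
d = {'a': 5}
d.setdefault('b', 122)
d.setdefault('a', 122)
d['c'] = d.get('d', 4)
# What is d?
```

After line 1: d = {'a': 5}
After line 2 (setdefault adds 'b'=122): d = {'a': 5, 'b': 122}
After line 3 (setdefault 'a' no-op, already exists): d = {'a': 5, 'b': 122}
After line 4 (get('d', 4) returns default since 'd' not in d): d = {'a': 5, 'b': 122, 'c': 4}

{'a': 5, 'b': 122, 'c': 4}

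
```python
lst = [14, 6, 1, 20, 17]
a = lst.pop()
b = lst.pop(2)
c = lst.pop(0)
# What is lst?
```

After line 1: lst = [14, 6, 1, 20, 17]
After line 2 (pop() -> a = 17): lst = [14, 6, 1, 20]
After line 3 (pop(2) -> b = 1): lst = [14, 6, 20]
After line 4 (pop(0) -> c = 14): lst = [6, 20]

[6, 20]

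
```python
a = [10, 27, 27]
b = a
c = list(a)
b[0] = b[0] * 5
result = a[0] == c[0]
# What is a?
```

After line 1: a = [10, 27, 27]
After line 2 (b = a, alias): a = [10, 27, 27], b = [10, 27, 27]
After line 3 (c = list(a) is a copy, new object): c = [10, 27, 27]
After line 4 (b[0] = 10 * 5 = 50; mutates shared a/b): a = b = [50, 27, 27], c = [10, 27, 27]
After line 5 (a[0] = 50, c[0] = 10; result = False)

[50, 27, 27]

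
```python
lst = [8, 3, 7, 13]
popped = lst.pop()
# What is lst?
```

[8, 3, 7]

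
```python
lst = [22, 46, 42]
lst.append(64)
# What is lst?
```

[22, 46, 42, 64]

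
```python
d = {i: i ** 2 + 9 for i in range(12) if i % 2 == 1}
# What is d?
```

{1: 10, 3: 18, 5: 34, 7: 58, 9: 90, 11: 130}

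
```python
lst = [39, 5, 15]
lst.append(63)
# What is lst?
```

[39, 5, 15, 63]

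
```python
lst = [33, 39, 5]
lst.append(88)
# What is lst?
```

[33, 39, 5, 88]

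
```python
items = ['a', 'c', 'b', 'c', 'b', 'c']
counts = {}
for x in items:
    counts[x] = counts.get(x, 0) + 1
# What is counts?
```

Initial: counts = {}, items = ['a', 'c', 'b', 'c', 'b', 'c']
See 'a': counts = {'a': 1}
See 'c': counts = {'a': 1, 'c': 1}
See 'b': counts = {'a': 1, 'c': 1, 'b': 1}
See 'c': counts = {'a': 1, 'c': 2, 'b': 1}
See 'b': counts = {'a': 1, 'c': 2, 'b': 2}
See 'c': counts = {'a': 1, 'c': 3, 'b': 2}

{'a': 1, 'c': 3, 'b': 2}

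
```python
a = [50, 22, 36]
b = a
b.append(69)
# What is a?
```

After line 1: a = [50, 22, 36]
After line 2 (b = a is an alias, same object): a = [50, 22, 36], b = [50, 22, 36]
After line 3 (b.append mutates the shared list): a = [50, 22, 36, 69], b = [50, 22, 36, 69]

[50, 22, 36, 69]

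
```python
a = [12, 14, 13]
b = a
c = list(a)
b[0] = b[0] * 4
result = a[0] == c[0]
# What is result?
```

After line 1: a = [12, 14, 13]
After line 2 (b = a, alias): a = [12, 14, 13], b = [12, 14, 13]
After line 3 (c = list(a) is a copy, new object): c = [12, 14, 13]
After line 4 (b[0] = 12 * 4 = 48; mutates shared a/b): a = b = [48, 14, 13], c = [12, 14, 13]
After line 5 (a[0] = 48, c[0] = 12; result = False)

False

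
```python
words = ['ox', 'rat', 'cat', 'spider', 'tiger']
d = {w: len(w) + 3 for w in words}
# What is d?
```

{'ox': 5, 'rat': 6, 'cat': 6, 'spider': 9, 'tiger': 8}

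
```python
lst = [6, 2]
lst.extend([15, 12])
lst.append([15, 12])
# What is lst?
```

After line 1: lst = [6, 2]
After line 2 (extend unpacks [15, 12]): lst = [6, 2, 15, 12]
After line 3 (append adds [15, 12] as single element): lst = [6, 2, 15, 12, [15, 12]]

[6, 2, 15, 12, [15, 12]]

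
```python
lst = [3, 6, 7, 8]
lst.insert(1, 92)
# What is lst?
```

[3, 92, 6, 7, 8]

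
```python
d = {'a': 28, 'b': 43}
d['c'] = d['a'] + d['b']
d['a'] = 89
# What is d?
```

After line 1: d = {'a': 28, 'b': 43}
After line 2 (d['c'] = 28 + 43): d = {'a': 28, 'b': 43, 'c': 71}
After line 3: d = {'a': 89, 'b': 43, 'c': 71}

{'a': 89, 'b': 43, 'c': 71}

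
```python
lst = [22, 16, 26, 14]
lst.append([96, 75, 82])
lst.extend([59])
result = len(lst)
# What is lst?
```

After line 1: lst = [22, 16, 26, 14]
After line 2 (append adds [96, 75, 82] as single element): lst = [22, 16, 26, 14, [96, 75, 82]]
After line 3 (extend unpacks [59], adds 59): lst = [22, 16, 26, 14, [96, 75, 82], 59]
After line 4: result = len(lst) = 6

[22, 16, 26, 14, [96, 75, 82], 59]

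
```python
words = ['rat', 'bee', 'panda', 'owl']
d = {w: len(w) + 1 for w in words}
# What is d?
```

{'rat': 4, 'bee': 4, 'panda': 6, 'owl': 4}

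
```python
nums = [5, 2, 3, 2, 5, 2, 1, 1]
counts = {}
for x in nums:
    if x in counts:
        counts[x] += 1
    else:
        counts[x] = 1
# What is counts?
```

Initial: counts = {}, nums = [5, 2, 3, 2, 5, 2, 1, 1]
See 5: counts = {5: 1}
See 2: counts = {5: 1, 2: 1}
See 3: counts = {5: 1, 2: 1, 3: 1}
See 2: counts = {5: 1, 2: 2, 3: 1}
See 5: counts = {5: 2, 2: 2, 3: 1}
See 2: counts = {5: 2, 2: 3, 3: 1}
See 1: counts = {5: 2, 2: 3, 3: 1, 1: 1}
See 1: counts = {5: 2, 2: 3, 3: 1, 1: 2}

{5: 2, 2: 3, 3: 1, 1: 2}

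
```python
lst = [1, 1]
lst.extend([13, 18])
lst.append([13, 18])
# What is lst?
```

After line 1: lst = [1, 1]
After line 2 (extend unpacks [13, 18]): lst = [1, 1, 13, 18]
After line 3 (append adds [13, 18] as single element): lst = [1, 1, 13, 18, [13, 18]]

[1, 1, 13, 18, [13, 18]]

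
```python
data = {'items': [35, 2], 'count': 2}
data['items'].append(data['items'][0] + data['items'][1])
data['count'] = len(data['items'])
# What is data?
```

After line 1: data = {'items': [35, 2], 'count': 2}
After line 2 (append 35 + 2 = 37): data = {'items': [35, 2, 37], 'count': 2}
After line 3 (count = len(items) = 3): data = {'items': [35, 2, 37], 'count': 3}

{'items': [35, 2, 37], 'count': 3}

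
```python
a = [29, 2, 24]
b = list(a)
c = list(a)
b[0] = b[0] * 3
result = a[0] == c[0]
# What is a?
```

After line 1: a = [29, 2, 24]
After line 2 (b = list(a), copy): a = [29, 2, 24], b = [29, 2, 24]
After line 3 (c = list(a) is a copy, new object): c = [29, 2, 24]
After line 4 (b[0] = 29 * 3 = 87; only b mutates (copy)): a = [29, 2, 24], b = [87, 2, 24], c = [29, 2, 24]
After line 5 (a[0] = 29, c[0] = 29; result = True)

[29, 2, 24]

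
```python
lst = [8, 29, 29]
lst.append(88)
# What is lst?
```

[8, 29, 29, 88]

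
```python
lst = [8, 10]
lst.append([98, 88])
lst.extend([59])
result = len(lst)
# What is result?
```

After line 1: lst = [8, 10]
After line 2 (append adds [98, 88] as single element): lst = [8, 10, [98, 88]]
After line 3 (extend unpacks [59], adds 59): lst = [8, 10, [98, 88], 59]
After line 4: result = len(lst) = 4

4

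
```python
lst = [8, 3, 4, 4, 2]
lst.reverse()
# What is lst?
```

[2, 4, 4, 3, 8]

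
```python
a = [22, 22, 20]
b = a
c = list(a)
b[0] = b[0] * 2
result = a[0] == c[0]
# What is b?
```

After line 1: a = [22, 22, 20]
After line 2 (b = a, alias): a = [22, 22, 20], b = [22, 22, 20]
After line 3 (c = list(a) is a copy, new object): c = [22, 22, 20]
After line 4 (b[0] = 22 * 2 = 44; mutates shared a/b): a = b = [44, 22, 20], c = [22, 22, 20]
After line 5 (a[0] = 44, c[0] = 22; result = False)

[44, 22, 20]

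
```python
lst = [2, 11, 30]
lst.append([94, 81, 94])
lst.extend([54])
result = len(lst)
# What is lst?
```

After line 1: lst = [2, 11, 30]
After line 2 (append adds [94, 81, 94] as single element): lst = [2, 11, 30, [94, 81, 94]]
After line 3 (extend unpacks [54], adds 54): lst = [2, 11, 30, [94, 81, 94], 54]
After line 4: result = len(lst) = 5

[2, 11, 30, [94, 81, 94], 54]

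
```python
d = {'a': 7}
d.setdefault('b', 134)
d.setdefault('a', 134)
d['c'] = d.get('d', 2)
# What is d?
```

After line 1: d = {'a': 7}
After line 2 (setdefault adds 'b'=134): d = {'a': 7, 'b': 134}
After line 3 (setdefault 'a' no-op, already exists): d = {'a': 7, 'b': 134}
After line 4 (get('d', 2) returns default since 'd' not in d): d = {'a': 7, 'b': 134, 'c': 2}

{'a': 7, 'b': 134, 'c': 2}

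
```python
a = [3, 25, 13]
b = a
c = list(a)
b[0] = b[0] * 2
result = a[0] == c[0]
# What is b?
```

After line 1: a = [3, 25, 13]
After line 2 (b = a, alias): a = [3, 25, 13], b = [3, 25, 13]
After line 3 (c = list(a) is a copy, new object): c = [3, 25, 13]
After line 4 (b[0] = 3 * 2 = 6; mutates shared a/b): a = b = [6, 25, 13], c = [3, 25, 13]
After line 5 (a[0] = 6, c[0] = 3; result = False)

[6, 25, 13]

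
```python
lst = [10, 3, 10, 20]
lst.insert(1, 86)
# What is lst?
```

[10, 86, 3, 10, 20]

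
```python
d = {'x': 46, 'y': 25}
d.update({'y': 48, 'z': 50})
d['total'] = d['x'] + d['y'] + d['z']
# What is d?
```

After line 1: d = {'x': 46, 'y': 25}
After line 2 (y overwritten, z added): d = {'x': 46, 'y': 48, 'z': 50}
After line 3 (total = 46 + 48 + 50 = 144): d = {'x': 46, 'y': 48, 'z': 50, 'total': 144}

{'x': 46, 'y': 48, 'z': 50, 'total': 144}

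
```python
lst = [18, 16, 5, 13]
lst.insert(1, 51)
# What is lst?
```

[18, 51, 16, 5, 13]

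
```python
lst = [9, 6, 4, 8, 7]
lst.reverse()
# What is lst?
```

[7, 8, 4, 6, 9]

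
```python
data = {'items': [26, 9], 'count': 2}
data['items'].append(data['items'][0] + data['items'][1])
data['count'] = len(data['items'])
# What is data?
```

After line 1: data = {'items': [26, 9], 'count': 2}
After line 2 (append 26 + 9 = 35): data = {'items': [26, 9, 35], 'count': 2}
After line 3 (count = len(items) = 3): data = {'items': [26, 9, 35], 'count': 3}

{'items': [26, 9, 35], 'count': 3}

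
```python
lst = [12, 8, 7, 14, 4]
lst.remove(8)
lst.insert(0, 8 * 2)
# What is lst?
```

After line 1: lst = [12, 8, 7, 14, 4]
After line 2 (remove first 8): lst = [12, 7, 14, 4]
After line 3 (insert 16 at index 0): lst = [16, 12, 7, 14, 4]

[16, 12, 7, 14, 4]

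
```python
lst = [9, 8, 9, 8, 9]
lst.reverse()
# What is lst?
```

[9, 8, 9, 8, 9]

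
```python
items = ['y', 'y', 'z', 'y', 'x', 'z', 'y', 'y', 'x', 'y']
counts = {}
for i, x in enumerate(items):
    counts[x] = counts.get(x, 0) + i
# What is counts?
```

Initial: counts = {}, items = ['y', 'y', 'z', 'y', 'x', 'z', 'y', 'y', 'x', 'y']
i=0, x='y': counts = {'y': 0}
i=1, x='y': counts = {'y': 1}
i=2, x='z': counts = {'y': 1, 'z': 2}
i=3, x='y': counts = {'y': 4, 'z': 2}
i=4, x='x': counts = {'y': 4, 'z': 2, 'x': 4}
i=5, x='z': counts = {'y': 4, 'z': 7, 'x': 4}
i=6, x='y': counts = {'y': 10, 'z': 7, 'x': 4}
i=7, x='y': counts = {'y': 17, 'z': 7, 'x': 4}
i=8, x='x': counts = {'y': 17, 'z': 7, 'x': 12}
i=9, x='y': counts = {'y': 26, 'z': 7, 'x': 12}

{'y': 26, 'z': 7, 'x': 12}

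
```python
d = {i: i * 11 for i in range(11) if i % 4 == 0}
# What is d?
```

{0: 0, 4: 44, 8: 88}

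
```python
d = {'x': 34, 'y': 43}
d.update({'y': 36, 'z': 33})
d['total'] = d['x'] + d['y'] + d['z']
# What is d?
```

After line 1: d = {'x': 34, 'y': 43}
After line 2 (y overwritten, z added): d = {'x': 34, 'y': 36, 'z': 33}
After line 3 (total = 34 + 36 + 33 = 103): d = {'x': 34, 'y': 36, 'z': 33, 'total': 103}

{'x': 34, 'y': 36, 'z': 33, 'total': 103}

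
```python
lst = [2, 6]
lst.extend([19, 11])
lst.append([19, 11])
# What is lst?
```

After line 1: lst = [2, 6]
After line 2 (extend unpacks [19, 11]): lst = [2, 6, 19, 11]
After line 3 (append adds [19, 11] as single element): lst = [2, 6, 19, 11, [19, 11]]

[2, 6, 19, 11, [19, 11]]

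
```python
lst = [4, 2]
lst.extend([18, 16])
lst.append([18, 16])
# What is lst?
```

After line 1: lst = [4, 2]
After line 2 (extend unpacks [18, 16]): lst = [4, 2, 18, 16]
After line 3 (append adds [18, 16] as single element): lst = [4, 2, 18, 16, [18, 16]]

[4, 2, 18, 16, [18, 16]]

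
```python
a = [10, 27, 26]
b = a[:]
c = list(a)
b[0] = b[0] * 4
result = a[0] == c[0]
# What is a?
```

After line 1: a = [10, 27, 26]
After line 2 (b = a[:], copy): a = [10, 27, 26], b = [10, 27, 26]
After line 3 (c = list(a) is a copy, new object): c = [10, 27, 26]
After line 4 (b[0] = 10 * 4 = 40; only b mutates (copy)): a = [10, 27, 26], b = [40, 27, 26], c = [10, 27, 26]
After line 5 (a[0] = 10, c[0] = 10; result = True)

[10, 27, 26]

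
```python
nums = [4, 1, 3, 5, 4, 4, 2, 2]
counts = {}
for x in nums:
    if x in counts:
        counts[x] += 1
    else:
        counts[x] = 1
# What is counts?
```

Initial: counts = {}, nums = [4, 1, 3, 5, 4, 4, 2, 2]
See 4: counts = {4: 1}
See 1: counts = {4: 1, 1: 1}
See 3: counts = {4: 1, 1: 1, 3: 1}
See 5: counts = {4: 1, 1: 1, 3: 1, 5: 1}
See 4: counts = {4: 2, 1: 1, 3: 1, 5: 1}
See 4: counts = {4: 3, 1: 1, 3: 1, 5: 1}
See 2: counts = {4: 3, 1: 1, 3: 1, 5: 1, 2: 1}
See 2: counts = {4: 3, 1: 1, 3: 1, 5: 1, 2: 2}

{4: 3, 1: 1, 3: 1, 5: 1, 2: 2}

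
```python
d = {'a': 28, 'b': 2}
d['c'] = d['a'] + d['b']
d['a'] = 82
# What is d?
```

After line 1: d = {'a': 28, 'b': 2}
After line 2 (d['c'] = 28 + 2): d = {'a': 28, 'b': 2, 'c': 30}
After line 3: d = {'a': 82, 'b': 2, 'c': 30}

{'a': 82, 'b': 2, 'c': 30}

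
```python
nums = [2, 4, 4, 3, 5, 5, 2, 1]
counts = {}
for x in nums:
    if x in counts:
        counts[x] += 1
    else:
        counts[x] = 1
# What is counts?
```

Initial: counts = {}, nums = [2, 4, 4, 3, 5, 5, 2, 1]
See 2: counts = {2: 1}
See 4: counts = {2: 1, 4: 1}
See 4: counts = {2: 1, 4: 2}
See 3: counts = {2: 1, 4: 2, 3: 1}
See 5: counts = {2: 1, 4: 2, 3: 1, 5: 1}
See 5: counts = {2: 1, 4: 2, 3: 1, 5: 2}
See 2: counts = {2: 2, 4: 2, 3: 1, 5: 2}
See 1: counts = {2: 2, 4: 2, 3: 1, 5: 2, 1: 1}

{2: 2, 4: 2, 3: 1, 5: 2, 1: 1}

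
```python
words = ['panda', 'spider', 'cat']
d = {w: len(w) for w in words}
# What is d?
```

{'panda': 5, 'spider': 6, 'cat': 3}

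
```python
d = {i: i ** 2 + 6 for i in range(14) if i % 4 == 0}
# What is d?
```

{0: 6, 4: 22, 8: 70, 12: 150}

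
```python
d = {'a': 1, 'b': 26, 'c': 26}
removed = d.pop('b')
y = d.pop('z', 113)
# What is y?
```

After line 1: d = {'a': 1, 'b': 26, 'c': 26}
After line 2 (pop 'b' returns 26): d = {'a': 1, 'c': 26}, removed = 26
After line 3 (pop 'z' missing, returns default 113): d = {'a': 1, 'c': 26}, y = 113

113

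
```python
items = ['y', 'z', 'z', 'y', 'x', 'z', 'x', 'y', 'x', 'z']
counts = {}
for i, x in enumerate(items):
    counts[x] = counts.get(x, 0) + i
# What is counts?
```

Initial: counts = {}, items = ['y', 'z', 'z', 'y', 'x', 'z', 'x', 'y', 'x', 'z']
i=0, x='y': counts = {'y': 0}
i=1, x='z': counts = {'y': 0, 'z': 1}
i=2, x='z': counts = {'y': 0, 'z': 3}
i=3, x='y': counts = {'y': 3, 'z': 3}
i=4, x='x': counts = {'y': 3, 'z': 3, 'x': 4}
i=5, x='z': counts = {'y': 3, 'z': 8, 'x': 4}
i=6, x='x': counts = {'y': 3, 'z': 8, 'x': 10}
i=7, x='y': counts = {'y': 10, 'z': 8, 'x': 10}
i=8, x='x': counts = {'y': 10, 'z': 8, 'x': 18}
i=9, x='z': counts = {'y': 10, 'z': 17, 'x': 18}

{'y': 10, 'z': 17, 'x': 18}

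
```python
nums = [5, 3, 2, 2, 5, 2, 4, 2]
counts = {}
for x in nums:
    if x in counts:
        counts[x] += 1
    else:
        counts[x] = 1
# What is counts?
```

Initial: counts = {}, nums = [5, 3, 2, 2, 5, 2, 4, 2]
See 5: counts = {5: 1}
See 3: counts = {5: 1, 3: 1}
See 2: counts = {5: 1, 3: 1, 2: 1}
See 2: counts = {5: 1, 3: 1, 2: 2}
See 5: counts = {5: 2, 3: 1, 2: 2}
See 2: counts = {5: 2, 3: 1, 2: 3}
See 4: counts = {5: 2, 3: 1, 2: 3, 4: 1}
See 2: counts = {5: 2, 3: 1, 2: 4, 4: 1}

{5: 2, 3: 1, 2: 4, 4: 1}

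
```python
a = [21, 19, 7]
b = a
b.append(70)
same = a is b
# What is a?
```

After line 1: a = [21, 19, 7]
After line 2 (b = a is an alias, same object): a = [21, 19, 7], b = [21, 19, 7]
After line 3 (b.append mutates the shared list): a = [21, 19, 7, 70], b = [21, 19, 7, 70]
After line 4 (same = a is b; same object -> True): same = True

[21, 19, 7, 70]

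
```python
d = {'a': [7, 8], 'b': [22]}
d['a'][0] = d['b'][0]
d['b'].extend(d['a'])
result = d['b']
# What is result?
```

After line 1: d = {'a': [7, 8], 'b': [22]}
After line 2 (a[0] = b[0] = 22): d = {'a': [22, 8], 'b': [22]}
After line 3 (b.extend(a) appends [22, 8]): d = {'a': [22, 8], 'b': [22, 22, 8]}
After line 4: result = d['b'] = [22, 22, 8]

[22, 22, 8]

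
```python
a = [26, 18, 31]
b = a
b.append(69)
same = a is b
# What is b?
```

After line 1: a = [26, 18, 31]
After line 2 (b = a is an alias, same object): a = [26, 18, 31], b = [26, 18, 31]
After line 3 (b.append mutates the shared list): a = [26, 18, 31, 69], b = [26, 18, 31, 69]
After line 4 (same = a is b; same object -> True): same = True

[26, 18, 31, 69]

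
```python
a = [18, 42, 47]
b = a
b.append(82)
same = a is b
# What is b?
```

After line 1: a = [18, 42, 47]
After line 2 (b = a is an alias, same object): a = [18, 42, 47], b = [18, 42, 47]
After line 3 (b.append mutates the shared list): a = [18, 42, 47, 82], b = [18, 42, 47, 82]
After line 4 (same = a is b; same object -> True): same = True

[18, 42, 47, 82]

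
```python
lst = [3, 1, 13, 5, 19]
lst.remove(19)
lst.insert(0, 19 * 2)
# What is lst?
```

After line 1: lst = [3, 1, 13, 5, 19]
After line 2 (remove first 19): lst = [3, 1, 13, 5]
After line 3 (insert 38 at index 0): lst = [38, 3, 1, 13, 5]

[38, 3, 1, 13, 5]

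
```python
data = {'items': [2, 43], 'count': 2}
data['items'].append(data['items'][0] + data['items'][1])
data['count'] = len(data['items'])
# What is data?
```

After line 1: data = {'items': [2, 43], 'count': 2}
After line 2 (append 2 + 43 = 45): data = {'items': [2, 43, 45], 'count': 2}
After line 3 (count = len(items) = 3): data = {'items': [2, 43, 45], 'count': 3}

{'items': [2, 43, 45], 'count': 3}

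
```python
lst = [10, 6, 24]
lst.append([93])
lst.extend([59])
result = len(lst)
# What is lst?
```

After line 1: lst = [10, 6, 24]
After line 2 (append adds [93] as single element): lst = [10, 6, 24, [93]]
After line 3 (extend unpacks [59], adds 59): lst = [10, 6, 24, [93], 59]
After line 4: result = len(lst) = 5

[10, 6, 24, [93], 59]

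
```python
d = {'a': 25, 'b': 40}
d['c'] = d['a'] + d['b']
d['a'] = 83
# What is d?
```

After line 1: d = {'a': 25, 'b': 40}
After line 2 (d['c'] = 25 + 40): d = {'a': 25, 'b': 40, 'c': 65}
After line 3: d = {'a': 83, 'b': 40, 'c': 65}

{'a': 83, 'b': 40, 'c': 65}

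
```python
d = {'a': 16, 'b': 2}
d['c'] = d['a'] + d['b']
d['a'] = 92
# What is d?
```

After line 1: d = {'a': 16, 'b': 2}
After line 2 (d['c'] = 16 + 2): d = {'a': 16, 'b': 2, 'c': 18}
After line 3: d = {'a': 92, 'b': 2, 'c': 18}

{'a': 92, 'b': 2, 'c': 18}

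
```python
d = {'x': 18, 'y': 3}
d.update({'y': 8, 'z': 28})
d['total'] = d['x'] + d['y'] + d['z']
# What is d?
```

After line 1: d = {'x': 18, 'y': 3}
After line 2 (y overwritten, z added): d = {'x': 18, 'y': 8, 'z': 28}
After line 3 (total = 18 + 8 + 28 = 54): d = {'x': 18, 'y': 8, 'z': 28, 'total': 54}

{'x': 18, 'y': 8, 'z': 28, 'total': 54}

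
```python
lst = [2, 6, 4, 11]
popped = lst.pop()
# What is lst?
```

[2, 6, 4]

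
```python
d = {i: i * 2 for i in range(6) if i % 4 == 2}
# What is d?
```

{2: 4}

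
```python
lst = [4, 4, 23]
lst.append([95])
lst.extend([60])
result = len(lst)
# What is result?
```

After line 1: lst = [4, 4, 23]
After line 2 (append adds [95] as single element): lst = [4, 4, 23, [95]]
After line 3 (extend unpacks [60], adds 60): lst = [4, 4, 23, [95], 60]
After line 4: result = len(lst) = 5

5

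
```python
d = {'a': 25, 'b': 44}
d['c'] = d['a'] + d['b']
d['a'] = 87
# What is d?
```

After line 1: d = {'a': 25, 'b': 44}
After line 2 (d['c'] = 25 + 44): d = {'a': 25, 'b': 44, 'c': 69}
After line 3: d = {'a': 87, 'b': 44, 'c': 69}

{'a': 87, 'b': 44, 'c': 69}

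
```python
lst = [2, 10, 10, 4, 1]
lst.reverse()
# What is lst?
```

[1, 4, 10, 10, 2]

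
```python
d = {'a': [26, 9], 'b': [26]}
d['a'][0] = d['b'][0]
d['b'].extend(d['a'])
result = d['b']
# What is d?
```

After line 1: d = {'a': [26, 9], 'b': [26]}
After line 2 (a[0] = b[0] = 26): d = {'a': [26, 9], 'b': [26]}
After line 3 (b.extend(a) appends [26, 9]): d = {'a': [26, 9], 'b': [26, 26, 9]}
After line 4: result = d['b'] = [26, 26, 9]

{'a': [26, 9], 'b': [26, 26, 9]}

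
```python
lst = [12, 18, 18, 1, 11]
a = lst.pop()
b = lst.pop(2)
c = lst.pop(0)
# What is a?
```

After line 1: lst = [12, 18, 18, 1, 11]
After line 2 (pop() -> a = 11): lst = [12, 18, 18, 1]
After line 3 (pop(2) -> b = 18): lst = [12, 18, 1]
After line 4 (pop(0) -> c = 12): lst = [18, 1]

11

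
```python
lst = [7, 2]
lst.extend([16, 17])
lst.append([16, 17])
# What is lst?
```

After line 1: lst = [7, 2]
After line 2 (extend unpacks [16, 17]): lst = [7, 2, 16, 17]
After line 3 (append adds [16, 17] as single element): lst = [7, 2, 16, 17, [16, 17]]

[7, 2, 16, 17, [16, 17]]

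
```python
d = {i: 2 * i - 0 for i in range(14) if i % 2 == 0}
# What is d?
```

{0: 0, 2: 4, 4: 8, 6: 12, 8: 16, 10: 20, 12: 24}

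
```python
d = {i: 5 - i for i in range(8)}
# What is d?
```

{0: 5, 1: 4, 2: 3, 3: 2, 4: 1, 5: 0, 6: -1, 7: -2}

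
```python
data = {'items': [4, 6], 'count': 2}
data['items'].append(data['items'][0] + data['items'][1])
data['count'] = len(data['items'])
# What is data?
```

After line 1: data = {'items': [4, 6], 'count': 2}
After line 2 (append 4 + 6 = 10): data = {'items': [4, 6, 10], 'count': 2}
After line 3 (count = len(items) = 3): data = {'items': [4, 6, 10], 'count': 3}

{'items': [4, 6, 10], 'count': 3}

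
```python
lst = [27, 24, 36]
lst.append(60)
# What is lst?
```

[27, 24, 36, 60]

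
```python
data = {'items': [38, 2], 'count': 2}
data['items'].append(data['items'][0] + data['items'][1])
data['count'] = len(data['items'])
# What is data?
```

After line 1: data = {'items': [38, 2], 'count': 2}
After line 2 (append 38 + 2 = 40): data = {'items': [38, 2, 40], 'count': 2}
After line 3 (count = len(items) = 3): data = {'items': [38, 2, 40], 'count': 3}

{'items': [38, 2, 40], 'count': 3}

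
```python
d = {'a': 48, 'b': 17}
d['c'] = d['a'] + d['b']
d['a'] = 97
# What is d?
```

After line 1: d = {'a': 48, 'b': 17}
After line 2 (d['c'] = 48 + 17): d = {'a': 48, 'b': 17, 'c': 65}
After line 3: d = {'a': 97, 'b': 17, 'c': 65}

{'a': 97, 'b': 17, 'c': 65}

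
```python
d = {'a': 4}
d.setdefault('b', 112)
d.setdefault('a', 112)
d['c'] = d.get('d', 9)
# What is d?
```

After line 1: d = {'a': 4}
After line 2 (setdefault adds 'b'=112): d = {'a': 4, 'b': 112}
After line 3 (setdefault 'a' no-op, already exists): d = {'a': 4, 'b': 112}
After line 4 (get('d', 9) returns default since 'd' not in d): d = {'a': 4, 'b': 112, 'c': 9}

{'a': 4, 'b': 112, 'c': 9}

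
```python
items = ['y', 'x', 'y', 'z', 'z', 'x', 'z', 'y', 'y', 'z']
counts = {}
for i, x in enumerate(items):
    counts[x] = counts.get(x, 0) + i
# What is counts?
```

Initial: counts = {}, items = ['y', 'x', 'y', 'z', 'z', 'x', 'z', 'y', 'y', 'z']
i=0, x='y': counts = {'y': 0}
i=1, x='x': counts = {'y': 0, 'x': 1}
i=2, x='y': counts = {'y': 2, 'x': 1}
i=3, x='z': counts = {'y': 2, 'x': 1, 'z': 3}
i=4, x='z': counts = {'y': 2, 'x': 1, 'z': 7}
i=5, x='x': counts = {'y': 2, 'x': 6, 'z': 7}
i=6, x='z': counts = {'y': 2, 'x': 6, 'z': 13}
i=7, x='y': counts = {'y': 9, 'x': 6, 'z': 13}
i=8, x='y': counts = {'y': 17, 'x': 6, 'z': 13}
i=9, x='z': counts = {'y': 17, 'x': 6, 'z': 22}

{'y': 17, 'x': 6, 'z': 22}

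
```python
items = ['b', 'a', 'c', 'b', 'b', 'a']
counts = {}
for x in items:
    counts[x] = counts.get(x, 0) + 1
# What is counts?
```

Initial: counts = {}, items = ['b', 'a', 'c', 'b', 'b', 'a']
See 'b': counts = {'b': 1}
See 'a': counts = {'b': 1, 'a': 1}
See 'c': counts = {'b': 1, 'a': 1, 'c': 1}
See 'b': counts = {'b': 2, 'a': 1, 'c': 1}
See 'b': counts = {'b': 3, 'a': 1, 'c': 1}
See 'a': counts = {'b': 3, 'a': 2, 'c': 1}

{'b': 3, 'a': 2, 'c': 1}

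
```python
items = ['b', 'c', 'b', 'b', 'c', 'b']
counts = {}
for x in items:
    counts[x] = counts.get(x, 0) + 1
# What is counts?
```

Initial: counts = {}, items = ['b', 'c', 'b', 'b', 'c', 'b']
See 'b': counts = {'b': 1}
See 'c': counts = {'b': 1, 'c': 1}
See 'b': counts = {'b': 2, 'c': 1}
See 'b': counts = {'b': 3, 'c': 1}
See 'c': counts = {'b': 3, 'c': 2}
See 'b': counts = {'b': 4, 'c': 2}

{'b': 4, 'c': 2}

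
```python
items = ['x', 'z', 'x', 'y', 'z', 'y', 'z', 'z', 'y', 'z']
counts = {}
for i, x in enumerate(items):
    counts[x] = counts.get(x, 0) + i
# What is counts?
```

Initial: counts = {}, items = ['x', 'z', 'x', 'y', 'z', 'y', 'z', 'z', 'y', 'z']
i=0, x='x': counts = {'x': 0}
i=1, x='z': counts = {'x': 0, 'z': 1}
i=2, x='x': counts = {'x': 2, 'z': 1}
i=3, x='y': counts = {'x': 2, 'z': 1, 'y': 3}
i=4, x='z': counts = {'x': 2, 'z': 5, 'y': 3}
i=5, x='y': counts = {'x': 2, 'z': 5, 'y': 8}
i=6, x='z': counts = {'x': 2, 'z': 11, 'y': 8}
i=7, x='z': counts = {'x': 2, 'z': 18, 'y': 8}
i=8, x='y': counts = {'x': 2, 'z': 18, 'y': 16}
i=9, x='z': counts = {'x': 2, 'z': 27, 'y': 16}

{'x': 2, 'z': 27, 'y': 16}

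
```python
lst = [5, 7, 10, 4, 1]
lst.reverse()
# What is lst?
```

[1, 4, 10, 7, 5]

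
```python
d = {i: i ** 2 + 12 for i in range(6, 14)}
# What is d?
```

{6: 48, 7: 61, 8: 76, 9: 93, 10: 112, 11: 133, 12: 156, 13: 181}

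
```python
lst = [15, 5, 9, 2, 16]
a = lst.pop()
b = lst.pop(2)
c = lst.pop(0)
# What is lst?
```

After line 1: lst = [15, 5, 9, 2, 16]
After line 2 (pop() -> a = 16): lst = [15, 5, 9, 2]
After line 3 (pop(2) -> b = 9): lst = [15, 5, 2]
After line 4 (pop(0) -> c = 15): lst = [5, 2]

[5, 2]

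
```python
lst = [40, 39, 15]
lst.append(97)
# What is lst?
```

[40, 39, 15, 97]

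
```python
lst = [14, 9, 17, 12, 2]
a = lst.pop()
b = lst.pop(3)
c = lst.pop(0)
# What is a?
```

After line 1: lst = [14, 9, 17, 12, 2]
After line 2 (pop() -> a = 2): lst = [14, 9, 17, 12]
After line 3 (pop(3) -> b = 12): lst = [14, 9, 17]
After line 4 (pop(0) -> c = 14): lst = [9, 17]

2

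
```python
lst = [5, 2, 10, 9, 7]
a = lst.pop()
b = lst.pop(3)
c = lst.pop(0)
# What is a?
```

After line 1: lst = [5, 2, 10, 9, 7]
After line 2 (pop() -> a = 7): lst = [5, 2, 10, 9]
After line 3 (pop(3) -> b = 9): lst = [5, 2, 10]
After line 4 (pop(0) -> c = 5): lst = [2, 10]

7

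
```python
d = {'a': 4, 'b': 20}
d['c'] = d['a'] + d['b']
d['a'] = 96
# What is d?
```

After line 1: d = {'a': 4, 'b': 20}
After line 2 (d['c'] = 4 + 20): d = {'a': 4, 'b': 20, 'c': 24}
After line 3: d = {'a': 96, 'b': 20, 'c': 24}

{'a': 96, 'b': 20, 'c': 24}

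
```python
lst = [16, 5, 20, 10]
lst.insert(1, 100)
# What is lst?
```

[16, 100, 5, 20, 10]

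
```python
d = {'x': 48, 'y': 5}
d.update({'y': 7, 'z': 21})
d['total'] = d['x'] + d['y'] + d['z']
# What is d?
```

After line 1: d = {'x': 48, 'y': 5}
After line 2 (y overwritten, z added): d = {'x': 48, 'y': 7, 'z': 21}
After line 3 (total = 48 + 7 + 21 = 76): d = {'x': 48, 'y': 7, 'z': 21, 'total': 76}

{'x': 48, 'y': 7, 'z': 21, 'total': 76}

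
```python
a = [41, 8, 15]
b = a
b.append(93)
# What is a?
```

After line 1: a = [41, 8, 15]
After line 2 (b = a is an alias, same object): a = [41, 8, 15], b = [41, 8, 15]
After line 3 (b.append mutates the shared list): a = [41, 8, 15, 93], b = [41, 8, 15, 93]

[41, 8, 15, 93]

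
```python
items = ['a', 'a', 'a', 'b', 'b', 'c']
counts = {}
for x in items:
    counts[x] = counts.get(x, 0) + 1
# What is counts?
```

Initial: counts = {}, items = ['a', 'a', 'a', 'b', 'b', 'c']
See 'a': counts = {'a': 1}
See 'a': counts = {'a': 2}
See 'a': counts = {'a': 3}
See 'b': counts = {'a': 3, 'b': 1}
See 'b': counts = {'a': 3, 'b': 2}
See 'c': counts = {'a': 3, 'b': 2, 'c': 1}

{'a': 3, 'b': 2, 'c': 1}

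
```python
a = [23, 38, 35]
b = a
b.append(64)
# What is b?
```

After line 1: a = [23, 38, 35]
After line 2 (b = a is an alias, same object): a = [23, 38, 35], b = [23, 38, 35]
After line 3 (b.append mutates the shared list): a = [23, 38, 35, 64], b = [23, 38, 35, 64]

[23, 38, 35, 64]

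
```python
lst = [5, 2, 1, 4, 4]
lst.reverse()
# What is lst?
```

[4, 4, 1, 2, 5]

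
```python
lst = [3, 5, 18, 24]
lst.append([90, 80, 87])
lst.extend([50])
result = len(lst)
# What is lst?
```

After line 1: lst = [3, 5, 18, 24]
After line 2 (append adds [90, 80, 87] as single element): lst = [3, 5, 18, 24, [90, 80, 87]]
After line 3 (extend unpacks [50], adds 50): lst = [3, 5, 18, 24, [90, 80, 87], 50]
After line 4: result = len(lst) = 6

[3, 5, 18, 24, [90, 80, 87], 50]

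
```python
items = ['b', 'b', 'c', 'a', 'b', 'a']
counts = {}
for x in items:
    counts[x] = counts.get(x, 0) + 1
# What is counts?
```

Initial: counts = {}, items = ['b', 'b', 'c', 'a', 'b', 'a']
See 'b': counts = {'b': 1}
See 'b': counts = {'b': 2}
See 'c': counts = {'b': 2, 'c': 1}
See 'a': counts = {'b': 2, 'c': 1, 'a': 1}
See 'b': counts = {'b': 3, 'c': 1, 'a': 1}
See 'a': counts = {'b': 3, 'c': 1, 'a': 2}

{'b': 3, 'c': 1, 'a': 2}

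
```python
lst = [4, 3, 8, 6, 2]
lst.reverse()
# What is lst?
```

[2, 6, 8, 3, 4]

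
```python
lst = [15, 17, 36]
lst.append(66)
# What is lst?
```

[15, 17, 36, 66]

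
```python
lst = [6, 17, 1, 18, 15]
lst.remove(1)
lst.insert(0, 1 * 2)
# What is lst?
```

After line 1: lst = [6, 17, 1, 18, 15]
After line 2 (remove first 1): lst = [6, 17, 18, 15]
After line 3 (insert 2 at index 0): lst = [2, 6, 17, 18, 15]

[2, 6, 17, 18, 15]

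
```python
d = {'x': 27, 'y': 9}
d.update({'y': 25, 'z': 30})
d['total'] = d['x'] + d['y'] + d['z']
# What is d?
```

After line 1: d = {'x': 27, 'y': 9}
After line 2 (y overwritten, z added): d = {'x': 27, 'y': 25, 'z': 30}
After line 3 (total = 27 + 25 + 30 = 82): d = {'x': 27, 'y': 25, 'z': 30, 'total': 82}

{'x': 27, 'y': 25, 'z': 30, 'total': 82}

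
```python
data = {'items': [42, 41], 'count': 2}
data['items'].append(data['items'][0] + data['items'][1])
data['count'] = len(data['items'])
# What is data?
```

After line 1: data = {'items': [42, 41], 'count': 2}
After line 2 (append 42 + 41 = 83): data = {'items': [42, 41, 83], 'count': 2}
After line 3 (count = len(items) = 3): data = {'items': [42, 41, 83], 'count': 3}

{'items': [42, 41, 83], 'count': 3}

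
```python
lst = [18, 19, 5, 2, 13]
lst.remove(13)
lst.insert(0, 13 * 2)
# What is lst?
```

After line 1: lst = [18, 19, 5, 2, 13]
After line 2 (remove first 13): lst = [18, 19, 5, 2]
After line 3 (insert 26 at index 0): lst = [26, 18, 19, 5, 2]

[26, 18, 19, 5, 2]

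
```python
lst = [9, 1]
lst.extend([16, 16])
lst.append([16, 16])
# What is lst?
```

After line 1: lst = [9, 1]
After line 2 (extend unpacks [16, 16]): lst = [9, 1, 16, 16]
After line 3 (append adds [16, 16] as single element): lst = [9, 1, 16, 16, [16, 16]]

[9, 1, 16, 16, [16, 16]]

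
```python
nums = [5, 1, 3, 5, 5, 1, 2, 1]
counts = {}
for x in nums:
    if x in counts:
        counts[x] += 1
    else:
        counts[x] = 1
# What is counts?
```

Initial: counts = {}, nums = [5, 1, 3, 5, 5, 1, 2, 1]
See 5: counts = {5: 1}
See 1: counts = {5: 1, 1: 1}
See 3: counts = {5: 1, 1: 1, 3: 1}
See 5: counts = {5: 2, 1: 1, 3: 1}
See 5: counts = {5: 3, 1: 1, 3: 1}
See 1: counts = {5: 3, 1: 2, 3: 1}
See 2: counts = {5: 3, 1: 2, 3: 1, 2: 1}
See 1: counts = {5: 3, 1: 3, 3: 1, 2: 1}

{5: 3, 1: 3, 3: 1, 2: 1}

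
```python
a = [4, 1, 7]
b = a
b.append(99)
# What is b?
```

After line 1: a = [4, 1, 7]
After line 2 (b = a is an alias, same object): a = [4, 1, 7], b = [4, 1, 7]
After line 3 (b.append mutates the shared list): a = [4, 1, 7, 99], b = [4, 1, 7, 99]

[4, 1, 7, 99]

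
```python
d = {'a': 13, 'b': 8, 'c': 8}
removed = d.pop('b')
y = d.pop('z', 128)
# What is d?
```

After line 1: d = {'a': 13, 'b': 8, 'c': 8}
After line 2 (pop 'b' returns 8): d = {'a': 13, 'c': 8}, removed = 8
After line 3 (pop 'z' missing, returns default 128): d = {'a': 13, 'c': 8}, y = 128

{'a': 13, 'c': 8}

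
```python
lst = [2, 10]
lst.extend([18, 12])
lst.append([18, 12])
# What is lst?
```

After line 1: lst = [2, 10]
After line 2 (extend unpacks [18, 12]): lst = [2, 10, 18, 12]
After line 3 (append adds [18, 12] as single element): lst = [2, 10, 18, 12, [18, 12]]

[2, 10, 18, 12, [18, 12]]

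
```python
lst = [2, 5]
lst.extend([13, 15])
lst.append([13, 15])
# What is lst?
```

After line 1: lst = [2, 5]
After line 2 (extend unpacks [13, 15]): lst = [2, 5, 13, 15]
After line 3 (append adds [13, 15] as single element): lst = [2, 5, 13, 15, [13, 15]]

[2, 5, 13, 15, [13, 15]]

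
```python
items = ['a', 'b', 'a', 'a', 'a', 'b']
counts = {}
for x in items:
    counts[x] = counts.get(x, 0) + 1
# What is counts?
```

Initial: counts = {}, items = ['a', 'b', 'a', 'a', 'a', 'b']
See 'a': counts = {'a': 1}
See 'b': counts = {'a': 1, 'b': 1}
See 'a': counts = {'a': 2, 'b': 1}
See 'a': counts = {'a': 3, 'b': 1}
See 'a': counts = {'a': 4, 'b': 1}
See 'b': counts = {'a': 4, 'b': 2}

{'a': 4, 'b': 2}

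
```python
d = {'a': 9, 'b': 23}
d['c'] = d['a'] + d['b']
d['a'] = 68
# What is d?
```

After line 1: d = {'a': 9, 'b': 23}
After line 2 (d['c'] = 9 + 23): d = {'a': 9, 'b': 23, 'c': 32}
After line 3: d = {'a': 68, 'b': 23, 'c': 32}

{'a': 68, 'b': 23, 'c': 32}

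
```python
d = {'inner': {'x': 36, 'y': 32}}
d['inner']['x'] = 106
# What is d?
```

After line 1: d = {'inner': {'x': 36, 'y': 32}}
After line 2 (inner x overwritten): d = {'inner': {'x': 106, 'y': 32}}

{'inner': {'x': 106, 'y': 32}}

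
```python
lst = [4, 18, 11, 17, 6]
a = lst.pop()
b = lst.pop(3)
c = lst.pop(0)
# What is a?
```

After line 1: lst = [4, 18, 11, 17, 6]
After line 2 (pop() -> a = 6): lst = [4, 18, 11, 17]
After line 3 (pop(3) -> b = 17): lst = [4, 18, 11]
After line 4 (pop(0) -> c = 4): lst = [18, 11]

6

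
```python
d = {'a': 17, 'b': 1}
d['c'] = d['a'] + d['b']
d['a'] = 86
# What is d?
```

After line 1: d = {'a': 17, 'b': 1}
After line 2 (d['c'] = 17 + 1): d = {'a': 17, 'b': 1, 'c': 18}
After line 3: d = {'a': 86, 'b': 1, 'c': 18}

{'a': 86, 'b': 1, 'c': 18}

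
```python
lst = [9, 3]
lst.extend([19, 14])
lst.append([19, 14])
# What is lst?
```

After line 1: lst = [9, 3]
After line 2 (extend unpacks [19, 14]): lst = [9, 3, 19, 14]
After line 3 (append adds [19, 14] as single element): lst = [9, 3, 19, 14, [19, 14]]

[9, 3, 19, 14, [19, 14]]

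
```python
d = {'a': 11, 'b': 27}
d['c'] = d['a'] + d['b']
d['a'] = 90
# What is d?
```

After line 1: d = {'a': 11, 'b': 27}
After line 2 (d['c'] = 11 + 27): d = {'a': 11, 'b': 27, 'c': 38}
After line 3: d = {'a': 90, 'b': 27, 'c': 38}

{'a': 90, 'b': 27, 'c': 38}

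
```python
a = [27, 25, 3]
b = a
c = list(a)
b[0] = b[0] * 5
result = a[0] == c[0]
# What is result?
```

After line 1: a = [27, 25, 3]
After line 2 (b = a, alias): a = [27, 25, 3], b = [27, 25, 3]
After line 3 (c = list(a) is a copy, new object): c = [27, 25, 3]
After line 4 (b[0] = 27 * 5 = 135; mutates shared a/b): a = b = [135, 25, 3], c = [27, 25, 3]
After line 5 (a[0] = 135, c[0] = 27; result = False)

False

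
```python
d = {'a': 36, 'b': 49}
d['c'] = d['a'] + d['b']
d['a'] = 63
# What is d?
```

After line 1: d = {'a': 36, 'b': 49}
After line 2 (d['c'] = 36 + 49): d = {'a': 36, 'b': 49, 'c': 85}
After line 3: d = {'a': 63, 'b': 49, 'c': 85}

{'a': 63, 'b': 49, 'c': 85}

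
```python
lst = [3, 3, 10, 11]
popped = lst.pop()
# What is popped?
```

11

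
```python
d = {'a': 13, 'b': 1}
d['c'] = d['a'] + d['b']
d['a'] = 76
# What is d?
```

After line 1: d = {'a': 13, 'b': 1}
After line 2 (d['c'] = 13 + 1): d = {'a': 13, 'b': 1, 'c': 14}
After line 3: d = {'a': 76, 'b': 1, 'c': 14}

{'a': 76, 'b': 1, 'c': 14}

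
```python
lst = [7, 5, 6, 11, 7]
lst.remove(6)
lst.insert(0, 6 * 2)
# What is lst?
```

After line 1: lst = [7, 5, 6, 11, 7]
After line 2 (remove first 6): lst = [7, 5, 11, 7]
After line 3 (insert 12 at index 0): lst = [12, 7, 5, 11, 7]

[12, 7, 5, 11, 7]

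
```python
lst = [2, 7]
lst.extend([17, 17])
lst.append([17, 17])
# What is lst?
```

After line 1: lst = [2, 7]
After line 2 (extend unpacks [17, 17]): lst = [2, 7, 17, 17]
After line 3 (append adds [17, 17] as single element): lst = [2, 7, 17, 17, [17, 17]]

[2, 7, 17, 17, [17, 17]]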